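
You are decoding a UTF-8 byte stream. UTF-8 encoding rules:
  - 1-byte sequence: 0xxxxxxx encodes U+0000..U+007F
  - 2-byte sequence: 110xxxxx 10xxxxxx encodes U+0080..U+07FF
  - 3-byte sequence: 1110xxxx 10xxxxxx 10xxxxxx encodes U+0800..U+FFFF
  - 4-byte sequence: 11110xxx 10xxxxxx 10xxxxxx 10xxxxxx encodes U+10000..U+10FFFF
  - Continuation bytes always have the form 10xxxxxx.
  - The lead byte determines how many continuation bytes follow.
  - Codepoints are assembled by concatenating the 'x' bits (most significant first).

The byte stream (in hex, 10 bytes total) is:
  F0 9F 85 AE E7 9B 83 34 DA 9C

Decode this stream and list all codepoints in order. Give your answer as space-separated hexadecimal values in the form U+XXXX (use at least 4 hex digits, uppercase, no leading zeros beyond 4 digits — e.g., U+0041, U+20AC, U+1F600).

Byte[0]=F0: 4-byte lead, need 3 cont bytes. acc=0x0
Byte[1]=9F: continuation. acc=(acc<<6)|0x1F=0x1F
Byte[2]=85: continuation. acc=(acc<<6)|0x05=0x7C5
Byte[3]=AE: continuation. acc=(acc<<6)|0x2E=0x1F16E
Completed: cp=U+1F16E (starts at byte 0)
Byte[4]=E7: 3-byte lead, need 2 cont bytes. acc=0x7
Byte[5]=9B: continuation. acc=(acc<<6)|0x1B=0x1DB
Byte[6]=83: continuation. acc=(acc<<6)|0x03=0x76C3
Completed: cp=U+76C3 (starts at byte 4)
Byte[7]=34: 1-byte ASCII. cp=U+0034
Byte[8]=DA: 2-byte lead, need 1 cont bytes. acc=0x1A
Byte[9]=9C: continuation. acc=(acc<<6)|0x1C=0x69C
Completed: cp=U+069C (starts at byte 8)

Answer: U+1F16E U+76C3 U+0034 U+069C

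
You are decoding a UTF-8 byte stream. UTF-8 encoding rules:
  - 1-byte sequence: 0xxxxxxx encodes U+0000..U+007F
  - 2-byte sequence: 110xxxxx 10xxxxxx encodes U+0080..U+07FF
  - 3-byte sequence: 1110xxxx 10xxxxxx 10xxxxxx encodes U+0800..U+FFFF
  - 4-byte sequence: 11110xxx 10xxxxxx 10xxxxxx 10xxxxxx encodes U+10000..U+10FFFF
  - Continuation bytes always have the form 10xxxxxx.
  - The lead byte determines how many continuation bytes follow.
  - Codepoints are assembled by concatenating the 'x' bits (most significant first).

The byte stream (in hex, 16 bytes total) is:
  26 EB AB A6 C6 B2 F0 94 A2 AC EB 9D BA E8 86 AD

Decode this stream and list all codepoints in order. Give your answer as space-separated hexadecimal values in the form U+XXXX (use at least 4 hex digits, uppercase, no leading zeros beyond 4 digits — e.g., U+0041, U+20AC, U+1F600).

Byte[0]=26: 1-byte ASCII. cp=U+0026
Byte[1]=EB: 3-byte lead, need 2 cont bytes. acc=0xB
Byte[2]=AB: continuation. acc=(acc<<6)|0x2B=0x2EB
Byte[3]=A6: continuation. acc=(acc<<6)|0x26=0xBAE6
Completed: cp=U+BAE6 (starts at byte 1)
Byte[4]=C6: 2-byte lead, need 1 cont bytes. acc=0x6
Byte[5]=B2: continuation. acc=(acc<<6)|0x32=0x1B2
Completed: cp=U+01B2 (starts at byte 4)
Byte[6]=F0: 4-byte lead, need 3 cont bytes. acc=0x0
Byte[7]=94: continuation. acc=(acc<<6)|0x14=0x14
Byte[8]=A2: continuation. acc=(acc<<6)|0x22=0x522
Byte[9]=AC: continuation. acc=(acc<<6)|0x2C=0x148AC
Completed: cp=U+148AC (starts at byte 6)
Byte[10]=EB: 3-byte lead, need 2 cont bytes. acc=0xB
Byte[11]=9D: continuation. acc=(acc<<6)|0x1D=0x2DD
Byte[12]=BA: continuation. acc=(acc<<6)|0x3A=0xB77A
Completed: cp=U+B77A (starts at byte 10)
Byte[13]=E8: 3-byte lead, need 2 cont bytes. acc=0x8
Byte[14]=86: continuation. acc=(acc<<6)|0x06=0x206
Byte[15]=AD: continuation. acc=(acc<<6)|0x2D=0x81AD
Completed: cp=U+81AD (starts at byte 13)

Answer: U+0026 U+BAE6 U+01B2 U+148AC U+B77A U+81AD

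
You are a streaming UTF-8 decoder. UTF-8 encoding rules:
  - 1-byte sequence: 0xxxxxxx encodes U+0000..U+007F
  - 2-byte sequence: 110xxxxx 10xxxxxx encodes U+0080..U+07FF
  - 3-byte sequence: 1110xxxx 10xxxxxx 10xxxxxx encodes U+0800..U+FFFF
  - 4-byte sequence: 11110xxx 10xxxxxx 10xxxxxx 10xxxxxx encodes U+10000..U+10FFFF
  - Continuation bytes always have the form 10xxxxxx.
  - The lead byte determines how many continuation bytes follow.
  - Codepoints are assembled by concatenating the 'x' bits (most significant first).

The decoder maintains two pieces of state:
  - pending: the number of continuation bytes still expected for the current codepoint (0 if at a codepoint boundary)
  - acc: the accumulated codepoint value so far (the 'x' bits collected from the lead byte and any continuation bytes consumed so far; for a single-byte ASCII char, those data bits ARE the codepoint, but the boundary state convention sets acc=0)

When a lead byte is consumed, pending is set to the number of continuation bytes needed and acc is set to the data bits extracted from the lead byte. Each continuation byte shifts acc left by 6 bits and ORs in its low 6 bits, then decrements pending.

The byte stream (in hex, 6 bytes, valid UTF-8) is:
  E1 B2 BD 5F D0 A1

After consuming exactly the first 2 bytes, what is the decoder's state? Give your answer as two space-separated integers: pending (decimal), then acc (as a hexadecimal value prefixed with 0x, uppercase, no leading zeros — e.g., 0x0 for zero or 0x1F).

Answer: 1 0x72

Derivation:
Byte[0]=E1: 3-byte lead. pending=2, acc=0x1
Byte[1]=B2: continuation. acc=(acc<<6)|0x32=0x72, pending=1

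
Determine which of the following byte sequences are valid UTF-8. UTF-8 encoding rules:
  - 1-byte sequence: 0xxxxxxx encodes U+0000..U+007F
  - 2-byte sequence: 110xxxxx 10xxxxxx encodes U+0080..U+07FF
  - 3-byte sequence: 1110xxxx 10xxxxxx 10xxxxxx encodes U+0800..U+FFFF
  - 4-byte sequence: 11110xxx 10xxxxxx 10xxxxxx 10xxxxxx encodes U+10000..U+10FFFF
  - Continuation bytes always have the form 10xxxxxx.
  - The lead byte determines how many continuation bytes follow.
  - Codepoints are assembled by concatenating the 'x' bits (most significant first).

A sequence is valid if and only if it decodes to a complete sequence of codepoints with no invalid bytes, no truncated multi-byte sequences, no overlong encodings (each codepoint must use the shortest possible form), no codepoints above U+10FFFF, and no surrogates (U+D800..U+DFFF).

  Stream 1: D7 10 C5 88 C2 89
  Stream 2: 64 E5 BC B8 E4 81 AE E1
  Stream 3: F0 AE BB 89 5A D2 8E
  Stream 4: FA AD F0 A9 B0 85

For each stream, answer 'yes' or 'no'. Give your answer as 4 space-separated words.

Stream 1: error at byte offset 1. INVALID
Stream 2: error at byte offset 8. INVALID
Stream 3: decodes cleanly. VALID
Stream 4: error at byte offset 0. INVALID

Answer: no no yes no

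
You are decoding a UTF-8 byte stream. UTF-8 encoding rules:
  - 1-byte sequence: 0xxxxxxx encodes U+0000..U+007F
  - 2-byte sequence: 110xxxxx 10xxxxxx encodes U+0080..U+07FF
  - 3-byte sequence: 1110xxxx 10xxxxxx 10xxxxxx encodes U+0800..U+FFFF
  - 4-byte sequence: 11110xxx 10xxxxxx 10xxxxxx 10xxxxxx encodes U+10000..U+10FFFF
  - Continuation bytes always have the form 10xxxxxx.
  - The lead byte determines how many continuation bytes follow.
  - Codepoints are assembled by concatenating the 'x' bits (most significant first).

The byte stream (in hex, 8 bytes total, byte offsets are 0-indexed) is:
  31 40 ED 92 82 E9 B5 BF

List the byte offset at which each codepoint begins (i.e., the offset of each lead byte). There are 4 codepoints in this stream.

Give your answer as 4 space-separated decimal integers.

Answer: 0 1 2 5

Derivation:
Byte[0]=31: 1-byte ASCII. cp=U+0031
Byte[1]=40: 1-byte ASCII. cp=U+0040
Byte[2]=ED: 3-byte lead, need 2 cont bytes. acc=0xD
Byte[3]=92: continuation. acc=(acc<<6)|0x12=0x352
Byte[4]=82: continuation. acc=(acc<<6)|0x02=0xD482
Completed: cp=U+D482 (starts at byte 2)
Byte[5]=E9: 3-byte lead, need 2 cont bytes. acc=0x9
Byte[6]=B5: continuation. acc=(acc<<6)|0x35=0x275
Byte[7]=BF: continuation. acc=(acc<<6)|0x3F=0x9D7F
Completed: cp=U+9D7F (starts at byte 5)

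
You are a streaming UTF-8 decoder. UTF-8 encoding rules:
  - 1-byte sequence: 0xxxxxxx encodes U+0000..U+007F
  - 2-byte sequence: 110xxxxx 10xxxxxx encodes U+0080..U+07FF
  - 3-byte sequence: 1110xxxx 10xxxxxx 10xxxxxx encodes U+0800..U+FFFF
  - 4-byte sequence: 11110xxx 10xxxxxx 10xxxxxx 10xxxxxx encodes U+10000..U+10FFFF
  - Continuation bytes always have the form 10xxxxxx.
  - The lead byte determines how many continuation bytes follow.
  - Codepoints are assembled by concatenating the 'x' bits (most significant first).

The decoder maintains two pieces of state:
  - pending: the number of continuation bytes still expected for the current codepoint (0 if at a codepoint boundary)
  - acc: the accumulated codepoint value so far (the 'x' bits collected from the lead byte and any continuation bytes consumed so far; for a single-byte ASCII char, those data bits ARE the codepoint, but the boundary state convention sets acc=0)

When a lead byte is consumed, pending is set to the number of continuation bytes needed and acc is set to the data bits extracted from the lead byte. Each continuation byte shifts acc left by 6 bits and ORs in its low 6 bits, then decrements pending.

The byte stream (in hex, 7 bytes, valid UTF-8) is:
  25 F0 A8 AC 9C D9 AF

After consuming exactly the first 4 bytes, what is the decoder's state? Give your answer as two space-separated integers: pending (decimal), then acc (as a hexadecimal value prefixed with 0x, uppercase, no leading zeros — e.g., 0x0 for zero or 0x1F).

Answer: 1 0xA2C

Derivation:
Byte[0]=25: 1-byte. pending=0, acc=0x0
Byte[1]=F0: 4-byte lead. pending=3, acc=0x0
Byte[2]=A8: continuation. acc=(acc<<6)|0x28=0x28, pending=2
Byte[3]=AC: continuation. acc=(acc<<6)|0x2C=0xA2C, pending=1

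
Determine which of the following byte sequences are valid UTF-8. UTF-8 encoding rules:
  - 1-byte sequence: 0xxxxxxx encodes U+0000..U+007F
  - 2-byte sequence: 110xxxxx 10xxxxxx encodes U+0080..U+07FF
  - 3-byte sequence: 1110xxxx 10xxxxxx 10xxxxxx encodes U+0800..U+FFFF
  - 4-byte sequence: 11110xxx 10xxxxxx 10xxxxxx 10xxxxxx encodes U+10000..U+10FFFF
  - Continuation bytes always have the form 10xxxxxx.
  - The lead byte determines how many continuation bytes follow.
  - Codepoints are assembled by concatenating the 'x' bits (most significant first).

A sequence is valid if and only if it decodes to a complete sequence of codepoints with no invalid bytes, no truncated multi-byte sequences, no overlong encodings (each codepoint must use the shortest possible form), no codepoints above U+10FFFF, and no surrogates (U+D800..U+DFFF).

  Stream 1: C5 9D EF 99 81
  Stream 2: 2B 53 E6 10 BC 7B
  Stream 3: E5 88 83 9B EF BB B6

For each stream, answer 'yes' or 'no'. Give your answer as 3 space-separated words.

Answer: yes no no

Derivation:
Stream 1: decodes cleanly. VALID
Stream 2: error at byte offset 3. INVALID
Stream 3: error at byte offset 3. INVALID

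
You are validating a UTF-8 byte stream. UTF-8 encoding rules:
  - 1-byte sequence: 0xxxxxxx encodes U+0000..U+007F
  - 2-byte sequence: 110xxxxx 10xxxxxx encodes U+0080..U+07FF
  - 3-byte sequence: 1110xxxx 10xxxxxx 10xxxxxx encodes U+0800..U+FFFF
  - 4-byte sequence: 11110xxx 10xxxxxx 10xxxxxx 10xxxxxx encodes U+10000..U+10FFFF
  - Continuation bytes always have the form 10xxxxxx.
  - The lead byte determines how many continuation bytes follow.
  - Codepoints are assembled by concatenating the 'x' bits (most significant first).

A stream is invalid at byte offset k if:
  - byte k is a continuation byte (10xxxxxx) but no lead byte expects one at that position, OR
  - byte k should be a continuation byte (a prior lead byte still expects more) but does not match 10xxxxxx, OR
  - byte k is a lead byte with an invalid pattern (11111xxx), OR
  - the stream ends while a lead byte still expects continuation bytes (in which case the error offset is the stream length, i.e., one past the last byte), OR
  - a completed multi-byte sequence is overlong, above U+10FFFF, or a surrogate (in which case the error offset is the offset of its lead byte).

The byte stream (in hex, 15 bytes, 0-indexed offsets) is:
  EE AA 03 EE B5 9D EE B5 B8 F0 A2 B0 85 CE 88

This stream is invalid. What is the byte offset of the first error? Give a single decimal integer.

Byte[0]=EE: 3-byte lead, need 2 cont bytes. acc=0xE
Byte[1]=AA: continuation. acc=(acc<<6)|0x2A=0x3AA
Byte[2]=03: expected 10xxxxxx continuation. INVALID

Answer: 2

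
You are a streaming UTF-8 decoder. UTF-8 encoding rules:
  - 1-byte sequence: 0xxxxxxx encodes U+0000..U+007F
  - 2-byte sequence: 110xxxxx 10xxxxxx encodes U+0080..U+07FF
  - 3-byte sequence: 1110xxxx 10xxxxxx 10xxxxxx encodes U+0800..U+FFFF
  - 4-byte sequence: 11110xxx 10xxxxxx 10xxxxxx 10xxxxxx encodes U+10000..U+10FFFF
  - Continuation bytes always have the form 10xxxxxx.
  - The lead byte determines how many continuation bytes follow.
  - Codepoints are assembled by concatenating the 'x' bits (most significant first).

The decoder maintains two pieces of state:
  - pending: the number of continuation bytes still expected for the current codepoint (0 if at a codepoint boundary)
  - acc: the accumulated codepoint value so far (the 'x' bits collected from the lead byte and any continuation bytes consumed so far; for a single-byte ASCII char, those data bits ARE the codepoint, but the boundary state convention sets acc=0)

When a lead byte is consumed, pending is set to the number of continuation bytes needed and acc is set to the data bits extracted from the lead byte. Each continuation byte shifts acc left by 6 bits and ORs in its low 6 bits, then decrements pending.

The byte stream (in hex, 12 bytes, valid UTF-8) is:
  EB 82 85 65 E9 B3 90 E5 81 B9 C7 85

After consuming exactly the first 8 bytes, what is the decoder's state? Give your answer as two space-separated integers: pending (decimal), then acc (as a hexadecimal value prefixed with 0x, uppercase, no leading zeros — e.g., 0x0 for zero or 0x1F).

Byte[0]=EB: 3-byte lead. pending=2, acc=0xB
Byte[1]=82: continuation. acc=(acc<<6)|0x02=0x2C2, pending=1
Byte[2]=85: continuation. acc=(acc<<6)|0x05=0xB085, pending=0
Byte[3]=65: 1-byte. pending=0, acc=0x0
Byte[4]=E9: 3-byte lead. pending=2, acc=0x9
Byte[5]=B3: continuation. acc=(acc<<6)|0x33=0x273, pending=1
Byte[6]=90: continuation. acc=(acc<<6)|0x10=0x9CD0, pending=0
Byte[7]=E5: 3-byte lead. pending=2, acc=0x5

Answer: 2 0x5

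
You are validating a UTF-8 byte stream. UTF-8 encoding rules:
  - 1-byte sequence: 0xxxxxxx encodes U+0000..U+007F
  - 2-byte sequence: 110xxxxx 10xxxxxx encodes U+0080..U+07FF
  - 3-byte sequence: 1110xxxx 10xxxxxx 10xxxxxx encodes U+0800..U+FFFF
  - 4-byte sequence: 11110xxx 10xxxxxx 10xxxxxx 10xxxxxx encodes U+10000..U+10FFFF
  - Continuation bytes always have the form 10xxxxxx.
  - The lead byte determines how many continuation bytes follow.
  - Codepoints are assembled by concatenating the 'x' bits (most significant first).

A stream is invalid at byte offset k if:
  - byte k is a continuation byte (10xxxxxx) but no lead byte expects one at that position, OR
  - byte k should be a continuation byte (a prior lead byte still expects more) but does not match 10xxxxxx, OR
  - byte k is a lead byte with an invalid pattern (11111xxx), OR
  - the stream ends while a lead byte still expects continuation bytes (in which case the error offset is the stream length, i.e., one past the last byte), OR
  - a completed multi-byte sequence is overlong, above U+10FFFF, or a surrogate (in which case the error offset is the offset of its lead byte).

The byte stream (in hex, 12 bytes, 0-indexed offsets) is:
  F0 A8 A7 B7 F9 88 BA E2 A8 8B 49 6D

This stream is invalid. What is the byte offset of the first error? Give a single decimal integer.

Answer: 4

Derivation:
Byte[0]=F0: 4-byte lead, need 3 cont bytes. acc=0x0
Byte[1]=A8: continuation. acc=(acc<<6)|0x28=0x28
Byte[2]=A7: continuation. acc=(acc<<6)|0x27=0xA27
Byte[3]=B7: continuation. acc=(acc<<6)|0x37=0x289F7
Completed: cp=U+289F7 (starts at byte 0)
Byte[4]=F9: INVALID lead byte (not 0xxx/110x/1110/11110)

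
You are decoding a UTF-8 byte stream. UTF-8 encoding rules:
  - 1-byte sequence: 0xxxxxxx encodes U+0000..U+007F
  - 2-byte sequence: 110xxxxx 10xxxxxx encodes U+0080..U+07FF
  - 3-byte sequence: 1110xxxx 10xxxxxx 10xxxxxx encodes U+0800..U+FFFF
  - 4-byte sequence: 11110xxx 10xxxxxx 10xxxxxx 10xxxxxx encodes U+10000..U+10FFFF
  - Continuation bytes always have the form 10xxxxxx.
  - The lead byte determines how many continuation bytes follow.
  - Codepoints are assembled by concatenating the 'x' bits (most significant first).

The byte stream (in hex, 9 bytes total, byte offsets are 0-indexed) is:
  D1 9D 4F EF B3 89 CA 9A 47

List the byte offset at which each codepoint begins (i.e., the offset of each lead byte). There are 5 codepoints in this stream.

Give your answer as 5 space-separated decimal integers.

Answer: 0 2 3 6 8

Derivation:
Byte[0]=D1: 2-byte lead, need 1 cont bytes. acc=0x11
Byte[1]=9D: continuation. acc=(acc<<6)|0x1D=0x45D
Completed: cp=U+045D (starts at byte 0)
Byte[2]=4F: 1-byte ASCII. cp=U+004F
Byte[3]=EF: 3-byte lead, need 2 cont bytes. acc=0xF
Byte[4]=B3: continuation. acc=(acc<<6)|0x33=0x3F3
Byte[5]=89: continuation. acc=(acc<<6)|0x09=0xFCC9
Completed: cp=U+FCC9 (starts at byte 3)
Byte[6]=CA: 2-byte lead, need 1 cont bytes. acc=0xA
Byte[7]=9A: continuation. acc=(acc<<6)|0x1A=0x29A
Completed: cp=U+029A (starts at byte 6)
Byte[8]=47: 1-byte ASCII. cp=U+0047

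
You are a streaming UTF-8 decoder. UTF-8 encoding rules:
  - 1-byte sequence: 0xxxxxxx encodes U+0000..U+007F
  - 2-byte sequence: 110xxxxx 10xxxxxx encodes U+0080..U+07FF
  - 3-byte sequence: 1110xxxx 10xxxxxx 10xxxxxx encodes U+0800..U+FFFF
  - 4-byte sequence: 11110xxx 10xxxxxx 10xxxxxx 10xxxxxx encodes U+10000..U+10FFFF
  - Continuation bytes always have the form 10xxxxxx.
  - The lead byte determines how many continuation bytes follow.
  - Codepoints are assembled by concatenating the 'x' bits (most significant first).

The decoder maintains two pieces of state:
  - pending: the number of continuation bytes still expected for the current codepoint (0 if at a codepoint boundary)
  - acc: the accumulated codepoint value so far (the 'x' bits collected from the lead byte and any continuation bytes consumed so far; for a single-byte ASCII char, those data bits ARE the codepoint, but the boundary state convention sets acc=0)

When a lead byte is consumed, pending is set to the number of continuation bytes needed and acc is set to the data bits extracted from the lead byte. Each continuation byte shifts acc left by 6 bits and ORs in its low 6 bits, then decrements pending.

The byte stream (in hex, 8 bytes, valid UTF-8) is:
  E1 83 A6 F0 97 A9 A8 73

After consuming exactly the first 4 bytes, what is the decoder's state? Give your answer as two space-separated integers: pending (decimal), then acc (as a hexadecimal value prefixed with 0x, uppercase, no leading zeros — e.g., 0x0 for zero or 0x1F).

Answer: 3 0x0

Derivation:
Byte[0]=E1: 3-byte lead. pending=2, acc=0x1
Byte[1]=83: continuation. acc=(acc<<6)|0x03=0x43, pending=1
Byte[2]=A6: continuation. acc=(acc<<6)|0x26=0x10E6, pending=0
Byte[3]=F0: 4-byte lead. pending=3, acc=0x0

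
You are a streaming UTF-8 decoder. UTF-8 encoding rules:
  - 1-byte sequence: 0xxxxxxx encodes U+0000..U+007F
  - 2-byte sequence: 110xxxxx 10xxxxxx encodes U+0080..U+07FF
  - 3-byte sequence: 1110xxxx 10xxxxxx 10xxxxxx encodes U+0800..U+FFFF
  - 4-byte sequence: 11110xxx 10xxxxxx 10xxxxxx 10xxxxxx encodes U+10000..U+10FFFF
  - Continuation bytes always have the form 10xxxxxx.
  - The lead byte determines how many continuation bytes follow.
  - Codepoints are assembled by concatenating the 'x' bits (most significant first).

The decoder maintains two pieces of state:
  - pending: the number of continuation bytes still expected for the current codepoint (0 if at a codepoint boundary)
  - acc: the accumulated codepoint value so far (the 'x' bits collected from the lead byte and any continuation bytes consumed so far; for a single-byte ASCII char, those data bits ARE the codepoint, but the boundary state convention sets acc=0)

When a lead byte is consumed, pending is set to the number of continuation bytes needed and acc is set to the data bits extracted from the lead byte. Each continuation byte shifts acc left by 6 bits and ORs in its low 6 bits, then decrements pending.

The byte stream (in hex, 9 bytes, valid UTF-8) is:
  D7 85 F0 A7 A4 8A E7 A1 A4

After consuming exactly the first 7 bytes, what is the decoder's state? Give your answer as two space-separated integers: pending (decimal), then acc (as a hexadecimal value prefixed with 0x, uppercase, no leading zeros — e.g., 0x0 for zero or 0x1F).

Answer: 2 0x7

Derivation:
Byte[0]=D7: 2-byte lead. pending=1, acc=0x17
Byte[1]=85: continuation. acc=(acc<<6)|0x05=0x5C5, pending=0
Byte[2]=F0: 4-byte lead. pending=3, acc=0x0
Byte[3]=A7: continuation. acc=(acc<<6)|0x27=0x27, pending=2
Byte[4]=A4: continuation. acc=(acc<<6)|0x24=0x9E4, pending=1
Byte[5]=8A: continuation. acc=(acc<<6)|0x0A=0x2790A, pending=0
Byte[6]=E7: 3-byte lead. pending=2, acc=0x7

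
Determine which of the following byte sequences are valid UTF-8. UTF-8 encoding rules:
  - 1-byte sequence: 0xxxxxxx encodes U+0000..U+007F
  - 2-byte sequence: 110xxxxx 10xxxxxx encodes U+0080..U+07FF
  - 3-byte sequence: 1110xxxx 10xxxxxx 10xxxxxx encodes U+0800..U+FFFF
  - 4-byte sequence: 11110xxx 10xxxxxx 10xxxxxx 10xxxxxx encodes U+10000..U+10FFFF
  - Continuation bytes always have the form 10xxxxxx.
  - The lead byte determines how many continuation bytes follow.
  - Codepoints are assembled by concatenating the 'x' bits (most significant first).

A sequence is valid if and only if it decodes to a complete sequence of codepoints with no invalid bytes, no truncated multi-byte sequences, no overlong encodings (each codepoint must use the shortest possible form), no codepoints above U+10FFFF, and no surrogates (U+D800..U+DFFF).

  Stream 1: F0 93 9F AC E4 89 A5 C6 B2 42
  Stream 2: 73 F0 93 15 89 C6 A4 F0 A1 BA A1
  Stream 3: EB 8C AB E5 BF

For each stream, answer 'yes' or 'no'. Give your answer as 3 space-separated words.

Answer: yes no no

Derivation:
Stream 1: decodes cleanly. VALID
Stream 2: error at byte offset 3. INVALID
Stream 3: error at byte offset 5. INVALID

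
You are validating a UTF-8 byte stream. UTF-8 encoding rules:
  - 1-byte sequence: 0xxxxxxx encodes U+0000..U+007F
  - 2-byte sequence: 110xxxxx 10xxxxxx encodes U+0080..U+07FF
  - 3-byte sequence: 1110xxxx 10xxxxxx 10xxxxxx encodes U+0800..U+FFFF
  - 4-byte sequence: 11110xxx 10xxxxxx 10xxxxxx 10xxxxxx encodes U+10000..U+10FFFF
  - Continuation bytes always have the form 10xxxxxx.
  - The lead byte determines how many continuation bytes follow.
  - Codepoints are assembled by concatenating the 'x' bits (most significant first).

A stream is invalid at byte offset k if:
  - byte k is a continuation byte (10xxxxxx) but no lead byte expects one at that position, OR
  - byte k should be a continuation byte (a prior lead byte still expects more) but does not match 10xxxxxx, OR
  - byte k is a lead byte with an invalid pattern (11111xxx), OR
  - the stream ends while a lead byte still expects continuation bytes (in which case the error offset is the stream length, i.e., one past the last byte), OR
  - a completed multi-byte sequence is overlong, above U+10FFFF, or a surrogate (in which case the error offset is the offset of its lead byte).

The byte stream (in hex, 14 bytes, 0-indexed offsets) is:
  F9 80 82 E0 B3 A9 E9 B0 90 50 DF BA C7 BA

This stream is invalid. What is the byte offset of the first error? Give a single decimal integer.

Byte[0]=F9: INVALID lead byte (not 0xxx/110x/1110/11110)

Answer: 0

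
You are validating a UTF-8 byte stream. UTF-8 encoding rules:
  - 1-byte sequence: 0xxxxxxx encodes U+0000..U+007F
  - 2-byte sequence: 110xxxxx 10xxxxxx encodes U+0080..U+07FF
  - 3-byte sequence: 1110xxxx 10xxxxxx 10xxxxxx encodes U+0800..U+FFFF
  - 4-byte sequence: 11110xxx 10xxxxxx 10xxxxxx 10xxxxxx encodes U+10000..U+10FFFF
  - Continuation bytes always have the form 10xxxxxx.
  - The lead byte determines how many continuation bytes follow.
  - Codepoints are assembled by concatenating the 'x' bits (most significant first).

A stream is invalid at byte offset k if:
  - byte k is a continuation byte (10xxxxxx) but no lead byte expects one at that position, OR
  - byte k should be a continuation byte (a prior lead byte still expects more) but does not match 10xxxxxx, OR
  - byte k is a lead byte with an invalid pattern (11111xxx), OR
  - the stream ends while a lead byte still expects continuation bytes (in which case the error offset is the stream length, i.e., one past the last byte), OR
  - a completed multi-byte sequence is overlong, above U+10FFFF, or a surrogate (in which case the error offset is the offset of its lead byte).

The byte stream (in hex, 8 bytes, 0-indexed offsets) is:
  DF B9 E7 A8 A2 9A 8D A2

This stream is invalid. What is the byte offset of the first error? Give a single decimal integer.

Byte[0]=DF: 2-byte lead, need 1 cont bytes. acc=0x1F
Byte[1]=B9: continuation. acc=(acc<<6)|0x39=0x7F9
Completed: cp=U+07F9 (starts at byte 0)
Byte[2]=E7: 3-byte lead, need 2 cont bytes. acc=0x7
Byte[3]=A8: continuation. acc=(acc<<6)|0x28=0x1E8
Byte[4]=A2: continuation. acc=(acc<<6)|0x22=0x7A22
Completed: cp=U+7A22 (starts at byte 2)
Byte[5]=9A: INVALID lead byte (not 0xxx/110x/1110/11110)

Answer: 5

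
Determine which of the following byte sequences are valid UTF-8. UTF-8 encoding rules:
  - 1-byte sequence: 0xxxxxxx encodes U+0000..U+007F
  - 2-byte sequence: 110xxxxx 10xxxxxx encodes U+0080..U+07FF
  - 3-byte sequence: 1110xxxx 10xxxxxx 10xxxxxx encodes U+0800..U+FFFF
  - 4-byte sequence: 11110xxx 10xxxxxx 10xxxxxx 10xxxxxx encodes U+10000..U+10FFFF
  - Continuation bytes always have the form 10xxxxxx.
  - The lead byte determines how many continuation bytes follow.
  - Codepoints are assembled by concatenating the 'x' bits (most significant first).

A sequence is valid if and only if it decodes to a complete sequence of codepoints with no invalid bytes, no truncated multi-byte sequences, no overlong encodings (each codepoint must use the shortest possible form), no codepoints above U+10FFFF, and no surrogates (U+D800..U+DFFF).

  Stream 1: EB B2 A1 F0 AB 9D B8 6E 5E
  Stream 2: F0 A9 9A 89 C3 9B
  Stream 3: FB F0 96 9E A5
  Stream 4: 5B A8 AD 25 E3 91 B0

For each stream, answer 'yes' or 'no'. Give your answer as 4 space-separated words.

Stream 1: decodes cleanly. VALID
Stream 2: decodes cleanly. VALID
Stream 3: error at byte offset 0. INVALID
Stream 4: error at byte offset 1. INVALID

Answer: yes yes no no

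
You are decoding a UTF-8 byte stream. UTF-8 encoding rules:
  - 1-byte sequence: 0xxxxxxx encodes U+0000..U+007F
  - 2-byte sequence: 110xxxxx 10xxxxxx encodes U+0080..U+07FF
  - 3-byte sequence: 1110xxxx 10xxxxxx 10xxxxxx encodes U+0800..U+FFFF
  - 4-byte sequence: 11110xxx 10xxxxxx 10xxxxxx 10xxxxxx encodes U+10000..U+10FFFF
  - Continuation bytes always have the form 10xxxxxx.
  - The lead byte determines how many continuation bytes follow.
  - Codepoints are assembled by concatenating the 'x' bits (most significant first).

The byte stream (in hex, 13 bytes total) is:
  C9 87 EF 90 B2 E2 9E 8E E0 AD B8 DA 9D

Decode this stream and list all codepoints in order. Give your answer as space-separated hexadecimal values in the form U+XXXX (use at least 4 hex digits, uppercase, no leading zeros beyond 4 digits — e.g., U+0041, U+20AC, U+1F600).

Answer: U+0247 U+F432 U+278E U+0B78 U+069D

Derivation:
Byte[0]=C9: 2-byte lead, need 1 cont bytes. acc=0x9
Byte[1]=87: continuation. acc=(acc<<6)|0x07=0x247
Completed: cp=U+0247 (starts at byte 0)
Byte[2]=EF: 3-byte lead, need 2 cont bytes. acc=0xF
Byte[3]=90: continuation. acc=(acc<<6)|0x10=0x3D0
Byte[4]=B2: continuation. acc=(acc<<6)|0x32=0xF432
Completed: cp=U+F432 (starts at byte 2)
Byte[5]=E2: 3-byte lead, need 2 cont bytes. acc=0x2
Byte[6]=9E: continuation. acc=(acc<<6)|0x1E=0x9E
Byte[7]=8E: continuation. acc=(acc<<6)|0x0E=0x278E
Completed: cp=U+278E (starts at byte 5)
Byte[8]=E0: 3-byte lead, need 2 cont bytes. acc=0x0
Byte[9]=AD: continuation. acc=(acc<<6)|0x2D=0x2D
Byte[10]=B8: continuation. acc=(acc<<6)|0x38=0xB78
Completed: cp=U+0B78 (starts at byte 8)
Byte[11]=DA: 2-byte lead, need 1 cont bytes. acc=0x1A
Byte[12]=9D: continuation. acc=(acc<<6)|0x1D=0x69D
Completed: cp=U+069D (starts at byte 11)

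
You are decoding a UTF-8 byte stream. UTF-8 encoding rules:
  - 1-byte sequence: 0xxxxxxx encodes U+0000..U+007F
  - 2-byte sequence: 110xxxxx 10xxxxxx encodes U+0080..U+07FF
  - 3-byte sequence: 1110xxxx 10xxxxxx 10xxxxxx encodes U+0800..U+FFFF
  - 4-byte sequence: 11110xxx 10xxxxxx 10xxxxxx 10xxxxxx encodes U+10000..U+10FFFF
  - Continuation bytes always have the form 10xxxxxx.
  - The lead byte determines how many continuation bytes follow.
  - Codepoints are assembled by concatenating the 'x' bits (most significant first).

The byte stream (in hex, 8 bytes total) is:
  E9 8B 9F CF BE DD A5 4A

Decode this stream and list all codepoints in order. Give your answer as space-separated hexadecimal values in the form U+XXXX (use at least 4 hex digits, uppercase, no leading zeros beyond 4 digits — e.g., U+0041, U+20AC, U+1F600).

Answer: U+92DF U+03FE U+0765 U+004A

Derivation:
Byte[0]=E9: 3-byte lead, need 2 cont bytes. acc=0x9
Byte[1]=8B: continuation. acc=(acc<<6)|0x0B=0x24B
Byte[2]=9F: continuation. acc=(acc<<6)|0x1F=0x92DF
Completed: cp=U+92DF (starts at byte 0)
Byte[3]=CF: 2-byte lead, need 1 cont bytes. acc=0xF
Byte[4]=BE: continuation. acc=(acc<<6)|0x3E=0x3FE
Completed: cp=U+03FE (starts at byte 3)
Byte[5]=DD: 2-byte lead, need 1 cont bytes. acc=0x1D
Byte[6]=A5: continuation. acc=(acc<<6)|0x25=0x765
Completed: cp=U+0765 (starts at byte 5)
Byte[7]=4A: 1-byte ASCII. cp=U+004A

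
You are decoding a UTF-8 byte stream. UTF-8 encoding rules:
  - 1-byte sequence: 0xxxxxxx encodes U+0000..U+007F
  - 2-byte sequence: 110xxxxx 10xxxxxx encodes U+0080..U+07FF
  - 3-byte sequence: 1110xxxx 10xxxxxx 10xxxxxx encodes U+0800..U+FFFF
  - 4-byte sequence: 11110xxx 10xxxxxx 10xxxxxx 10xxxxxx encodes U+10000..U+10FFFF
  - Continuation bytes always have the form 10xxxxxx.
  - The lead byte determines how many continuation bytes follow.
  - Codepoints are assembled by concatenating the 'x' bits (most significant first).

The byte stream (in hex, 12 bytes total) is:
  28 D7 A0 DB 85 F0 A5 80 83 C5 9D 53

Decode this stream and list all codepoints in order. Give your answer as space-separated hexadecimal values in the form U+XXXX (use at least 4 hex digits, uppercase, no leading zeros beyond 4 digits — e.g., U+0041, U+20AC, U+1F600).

Answer: U+0028 U+05E0 U+06C5 U+25003 U+015D U+0053

Derivation:
Byte[0]=28: 1-byte ASCII. cp=U+0028
Byte[1]=D7: 2-byte lead, need 1 cont bytes. acc=0x17
Byte[2]=A0: continuation. acc=(acc<<6)|0x20=0x5E0
Completed: cp=U+05E0 (starts at byte 1)
Byte[3]=DB: 2-byte lead, need 1 cont bytes. acc=0x1B
Byte[4]=85: continuation. acc=(acc<<6)|0x05=0x6C5
Completed: cp=U+06C5 (starts at byte 3)
Byte[5]=F0: 4-byte lead, need 3 cont bytes. acc=0x0
Byte[6]=A5: continuation. acc=(acc<<6)|0x25=0x25
Byte[7]=80: continuation. acc=(acc<<6)|0x00=0x940
Byte[8]=83: continuation. acc=(acc<<6)|0x03=0x25003
Completed: cp=U+25003 (starts at byte 5)
Byte[9]=C5: 2-byte lead, need 1 cont bytes. acc=0x5
Byte[10]=9D: continuation. acc=(acc<<6)|0x1D=0x15D
Completed: cp=U+015D (starts at byte 9)
Byte[11]=53: 1-byte ASCII. cp=U+0053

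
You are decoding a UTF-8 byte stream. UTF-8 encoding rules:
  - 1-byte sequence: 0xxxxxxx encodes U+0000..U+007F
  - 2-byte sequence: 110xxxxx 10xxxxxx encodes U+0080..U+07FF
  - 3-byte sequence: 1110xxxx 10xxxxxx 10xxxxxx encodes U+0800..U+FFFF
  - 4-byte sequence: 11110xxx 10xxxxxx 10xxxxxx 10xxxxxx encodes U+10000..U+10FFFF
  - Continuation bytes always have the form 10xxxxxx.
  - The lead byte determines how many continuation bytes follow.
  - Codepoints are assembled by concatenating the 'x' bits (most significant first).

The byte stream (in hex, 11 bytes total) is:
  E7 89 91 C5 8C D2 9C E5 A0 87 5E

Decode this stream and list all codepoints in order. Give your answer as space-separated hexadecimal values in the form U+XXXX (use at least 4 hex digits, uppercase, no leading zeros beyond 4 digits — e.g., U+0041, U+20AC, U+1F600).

Answer: U+7251 U+014C U+049C U+5807 U+005E

Derivation:
Byte[0]=E7: 3-byte lead, need 2 cont bytes. acc=0x7
Byte[1]=89: continuation. acc=(acc<<6)|0x09=0x1C9
Byte[2]=91: continuation. acc=(acc<<6)|0x11=0x7251
Completed: cp=U+7251 (starts at byte 0)
Byte[3]=C5: 2-byte lead, need 1 cont bytes. acc=0x5
Byte[4]=8C: continuation. acc=(acc<<6)|0x0C=0x14C
Completed: cp=U+014C (starts at byte 3)
Byte[5]=D2: 2-byte lead, need 1 cont bytes. acc=0x12
Byte[6]=9C: continuation. acc=(acc<<6)|0x1C=0x49C
Completed: cp=U+049C (starts at byte 5)
Byte[7]=E5: 3-byte lead, need 2 cont bytes. acc=0x5
Byte[8]=A0: continuation. acc=(acc<<6)|0x20=0x160
Byte[9]=87: continuation. acc=(acc<<6)|0x07=0x5807
Completed: cp=U+5807 (starts at byte 7)
Byte[10]=5E: 1-byte ASCII. cp=U+005E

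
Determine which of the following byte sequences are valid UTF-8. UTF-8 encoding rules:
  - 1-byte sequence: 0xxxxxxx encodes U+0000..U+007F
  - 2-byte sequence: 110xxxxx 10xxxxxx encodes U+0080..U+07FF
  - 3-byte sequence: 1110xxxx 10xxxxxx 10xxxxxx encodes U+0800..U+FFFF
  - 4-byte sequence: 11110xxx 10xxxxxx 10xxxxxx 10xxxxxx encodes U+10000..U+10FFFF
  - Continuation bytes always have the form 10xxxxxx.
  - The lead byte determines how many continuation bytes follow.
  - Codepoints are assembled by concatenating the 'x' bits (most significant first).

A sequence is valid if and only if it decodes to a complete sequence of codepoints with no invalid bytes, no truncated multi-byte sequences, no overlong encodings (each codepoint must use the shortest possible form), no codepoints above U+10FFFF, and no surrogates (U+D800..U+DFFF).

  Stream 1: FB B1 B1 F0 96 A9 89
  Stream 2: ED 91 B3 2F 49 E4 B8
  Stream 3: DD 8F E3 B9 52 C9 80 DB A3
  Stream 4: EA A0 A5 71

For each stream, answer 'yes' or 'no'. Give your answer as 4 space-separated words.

Answer: no no no yes

Derivation:
Stream 1: error at byte offset 0. INVALID
Stream 2: error at byte offset 7. INVALID
Stream 3: error at byte offset 4. INVALID
Stream 4: decodes cleanly. VALID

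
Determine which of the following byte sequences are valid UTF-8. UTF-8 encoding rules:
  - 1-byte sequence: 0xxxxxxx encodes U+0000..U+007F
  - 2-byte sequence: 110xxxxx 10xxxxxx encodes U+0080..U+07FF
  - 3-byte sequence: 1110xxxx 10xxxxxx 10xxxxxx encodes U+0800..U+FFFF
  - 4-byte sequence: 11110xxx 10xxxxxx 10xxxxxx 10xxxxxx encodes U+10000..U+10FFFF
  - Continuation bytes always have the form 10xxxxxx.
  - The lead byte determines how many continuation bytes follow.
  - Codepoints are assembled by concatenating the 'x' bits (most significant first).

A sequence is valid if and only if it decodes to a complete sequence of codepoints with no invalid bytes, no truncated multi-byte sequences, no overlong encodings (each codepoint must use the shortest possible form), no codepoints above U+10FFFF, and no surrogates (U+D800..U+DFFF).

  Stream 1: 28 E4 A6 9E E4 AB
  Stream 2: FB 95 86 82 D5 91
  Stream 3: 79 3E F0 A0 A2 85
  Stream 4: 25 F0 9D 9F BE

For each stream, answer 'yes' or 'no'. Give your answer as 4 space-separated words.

Answer: no no yes yes

Derivation:
Stream 1: error at byte offset 6. INVALID
Stream 2: error at byte offset 0. INVALID
Stream 3: decodes cleanly. VALID
Stream 4: decodes cleanly. VALID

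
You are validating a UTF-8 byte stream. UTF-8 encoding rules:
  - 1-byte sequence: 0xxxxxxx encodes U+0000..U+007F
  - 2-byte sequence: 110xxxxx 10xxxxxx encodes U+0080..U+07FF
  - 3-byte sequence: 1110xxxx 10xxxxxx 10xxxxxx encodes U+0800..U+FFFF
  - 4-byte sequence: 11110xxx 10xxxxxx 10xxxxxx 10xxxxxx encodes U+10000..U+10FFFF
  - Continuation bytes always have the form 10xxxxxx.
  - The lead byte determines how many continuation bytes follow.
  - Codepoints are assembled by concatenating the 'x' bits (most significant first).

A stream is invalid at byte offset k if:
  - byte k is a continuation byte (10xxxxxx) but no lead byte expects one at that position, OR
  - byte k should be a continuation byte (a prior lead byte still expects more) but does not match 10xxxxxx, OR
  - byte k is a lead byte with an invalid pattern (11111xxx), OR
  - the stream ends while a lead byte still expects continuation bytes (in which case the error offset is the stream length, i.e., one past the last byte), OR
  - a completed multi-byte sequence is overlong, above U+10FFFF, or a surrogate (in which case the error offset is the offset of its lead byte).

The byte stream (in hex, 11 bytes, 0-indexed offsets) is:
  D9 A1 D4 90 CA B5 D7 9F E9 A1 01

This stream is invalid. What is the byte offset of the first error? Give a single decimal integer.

Answer: 10

Derivation:
Byte[0]=D9: 2-byte lead, need 1 cont bytes. acc=0x19
Byte[1]=A1: continuation. acc=(acc<<6)|0x21=0x661
Completed: cp=U+0661 (starts at byte 0)
Byte[2]=D4: 2-byte lead, need 1 cont bytes. acc=0x14
Byte[3]=90: continuation. acc=(acc<<6)|0x10=0x510
Completed: cp=U+0510 (starts at byte 2)
Byte[4]=CA: 2-byte lead, need 1 cont bytes. acc=0xA
Byte[5]=B5: continuation. acc=(acc<<6)|0x35=0x2B5
Completed: cp=U+02B5 (starts at byte 4)
Byte[6]=D7: 2-byte lead, need 1 cont bytes. acc=0x17
Byte[7]=9F: continuation. acc=(acc<<6)|0x1F=0x5DF
Completed: cp=U+05DF (starts at byte 6)
Byte[8]=E9: 3-byte lead, need 2 cont bytes. acc=0x9
Byte[9]=A1: continuation. acc=(acc<<6)|0x21=0x261
Byte[10]=01: expected 10xxxxxx continuation. INVALID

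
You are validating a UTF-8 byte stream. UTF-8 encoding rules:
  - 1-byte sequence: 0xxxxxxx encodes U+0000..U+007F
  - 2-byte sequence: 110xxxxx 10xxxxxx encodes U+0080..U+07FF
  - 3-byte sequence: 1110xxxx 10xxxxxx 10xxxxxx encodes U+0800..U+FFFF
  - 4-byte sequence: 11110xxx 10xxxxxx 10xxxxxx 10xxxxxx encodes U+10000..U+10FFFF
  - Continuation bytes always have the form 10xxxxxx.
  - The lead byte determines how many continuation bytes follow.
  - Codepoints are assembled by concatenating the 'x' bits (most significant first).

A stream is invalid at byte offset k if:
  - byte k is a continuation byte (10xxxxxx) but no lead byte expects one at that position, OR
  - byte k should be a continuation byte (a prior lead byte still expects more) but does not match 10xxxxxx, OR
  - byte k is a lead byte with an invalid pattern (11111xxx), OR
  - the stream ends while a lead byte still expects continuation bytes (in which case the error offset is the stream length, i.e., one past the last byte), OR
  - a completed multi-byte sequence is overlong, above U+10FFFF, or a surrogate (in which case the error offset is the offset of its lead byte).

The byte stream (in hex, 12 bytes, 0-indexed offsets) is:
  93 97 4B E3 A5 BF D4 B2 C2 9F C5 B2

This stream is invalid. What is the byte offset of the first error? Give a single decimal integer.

Answer: 0

Derivation:
Byte[0]=93: INVALID lead byte (not 0xxx/110x/1110/11110)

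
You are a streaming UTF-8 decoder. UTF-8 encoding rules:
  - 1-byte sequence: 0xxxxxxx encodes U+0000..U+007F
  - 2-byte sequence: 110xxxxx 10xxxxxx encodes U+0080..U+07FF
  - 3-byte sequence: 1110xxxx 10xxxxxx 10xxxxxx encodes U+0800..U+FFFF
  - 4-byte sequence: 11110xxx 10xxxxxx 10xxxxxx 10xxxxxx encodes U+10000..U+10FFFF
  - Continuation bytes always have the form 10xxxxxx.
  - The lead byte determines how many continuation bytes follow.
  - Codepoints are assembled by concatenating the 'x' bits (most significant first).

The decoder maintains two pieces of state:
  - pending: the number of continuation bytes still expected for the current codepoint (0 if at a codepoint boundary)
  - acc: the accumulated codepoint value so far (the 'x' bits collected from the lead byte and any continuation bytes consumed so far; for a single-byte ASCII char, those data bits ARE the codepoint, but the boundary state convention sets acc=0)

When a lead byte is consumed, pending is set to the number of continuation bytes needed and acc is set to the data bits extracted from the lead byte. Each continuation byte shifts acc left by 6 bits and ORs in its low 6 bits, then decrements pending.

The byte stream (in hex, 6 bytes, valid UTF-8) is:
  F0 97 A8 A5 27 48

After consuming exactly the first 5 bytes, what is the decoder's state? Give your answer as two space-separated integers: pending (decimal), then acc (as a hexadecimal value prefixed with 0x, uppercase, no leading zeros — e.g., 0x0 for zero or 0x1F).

Answer: 0 0x0

Derivation:
Byte[0]=F0: 4-byte lead. pending=3, acc=0x0
Byte[1]=97: continuation. acc=(acc<<6)|0x17=0x17, pending=2
Byte[2]=A8: continuation. acc=(acc<<6)|0x28=0x5E8, pending=1
Byte[3]=A5: continuation. acc=(acc<<6)|0x25=0x17A25, pending=0
Byte[4]=27: 1-byte. pending=0, acc=0x0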